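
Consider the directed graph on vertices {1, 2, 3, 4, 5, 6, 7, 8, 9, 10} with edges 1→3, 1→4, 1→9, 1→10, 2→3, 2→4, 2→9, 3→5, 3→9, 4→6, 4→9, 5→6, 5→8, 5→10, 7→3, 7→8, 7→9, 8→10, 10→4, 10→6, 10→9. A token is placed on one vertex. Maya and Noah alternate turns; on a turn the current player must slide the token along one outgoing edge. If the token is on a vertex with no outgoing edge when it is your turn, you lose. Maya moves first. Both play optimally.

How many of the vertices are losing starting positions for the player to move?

3

Work bottom-up. With no move the player to move loses. Otherwise the position is W if at least one move leads to an L position for the opponent, and L if every move leads to a W.
Every edge goes from a vertex to one that appears earlier in the order 9, 6, 4, 10, 8, 5, 3, 7, 1, 2, so processing vertices in that order labels each vertex after all of its successors.
9: no outgoing edge → L
6: no outgoing edge → L
4: W (go to 6, an L position)
10: W (go to 6, an L position)
8: L (sole option 10(W) is W)
5: W (go to 8, an L position)
3: W (go to 9, an L position)
7: W (go to 8, an L position)
1: W (go to 9, an L position)
2: W (go to 9, an L position)
The L vertices are 6, 8, 9; that is 3 in all.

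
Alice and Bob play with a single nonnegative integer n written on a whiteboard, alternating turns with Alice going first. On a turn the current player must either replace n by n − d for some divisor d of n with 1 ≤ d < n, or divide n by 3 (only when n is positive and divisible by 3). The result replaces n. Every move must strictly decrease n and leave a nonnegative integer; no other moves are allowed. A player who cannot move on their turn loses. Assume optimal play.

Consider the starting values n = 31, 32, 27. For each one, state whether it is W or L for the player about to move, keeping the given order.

Positions with no move are L. A position that does have a move is losing for the player to move precisely when every available move leads to a winning position for the opponent. Fill in the labels:
n=0: no move → L
n=1: no move → L
n=2: can move to 1, which is L ⇒ W
n=3: can move to 1, which is L ⇒ W
n=4: moves to 2(W), 3(W); every one is W ⇒ L
n=5: can move to 4, which is L ⇒ W
n=6: can move to 4, which is L ⇒ W
n=7: the only move is to 6(W), a W ⇒ L
n=8: can move to 4, which is L ⇒ W
n=9: moves to 3(W), 6(W), 8(W); every one is W ⇒ L
n=10: can move to 9, which is L ⇒ W
n=11: the only move is to 10(W), a W ⇒ L
n=12: can move to 4, which is L ⇒ W
n=13: the only move is to 12(W), a W ⇒ L
n=14: can move to 7, which is L ⇒ W
n=15: moves to 5(W), 10(W), 12(W), 14(W); every one is W ⇒ L
n=16: can move to 15, which is L ⇒ W
n=17: the only move is to 16(W), a W ⇒ L
n=18: can move to 9, which is L ⇒ W
n=19: the only move is to 18(W), a W ⇒ L
n=20: can move to 15, which is L ⇒ W
n=21: can move to 7, which is L ⇒ W
n=22: can move to 11, which is L ⇒ W
n=23: the only move is to 22(W), a W ⇒ L
n=24: can move to 23, which is L ⇒ W
n=25: moves to 20(W), 24(W); every one is W ⇒ L
n=26: can move to 13, which is L ⇒ W
n=27: can move to 9, which is L ⇒ W
n=28: moves to 14(W), 21(W), 24(W), 26(W), 27(W); every one is W ⇒ L
n=29: can move to 28, which is L ⇒ W
n=30: can move to 15, which is L ⇒ W
n=31: the only move is to 30(W), a W ⇒ L
n=32: can move to 28, which is L ⇒ W

31: L, 32: W, 27: W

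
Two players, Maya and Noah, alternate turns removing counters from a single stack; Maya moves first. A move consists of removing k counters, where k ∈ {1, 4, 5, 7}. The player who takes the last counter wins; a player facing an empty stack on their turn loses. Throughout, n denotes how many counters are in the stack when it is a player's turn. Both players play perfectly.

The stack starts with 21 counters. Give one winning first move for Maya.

Remove 5, leaving 16.

Classify positions by backward induction: terminal positions (no move available) are L. From any other position, the mover wins iff some move reaches an L.
n=0: no move → L
n=1: reaches L-position 0 → W
n=2: only reaches 1(W), which is W → L
n=3: reaches L-position 2 → W
n=4: reaches L-position 0 → W
n=5: reaches L-position 0 → W
n=6: reaches L-position 2 → W
n=7: reaches L-position 2 → W
n=8: only reaches 7(W), 4(W), 3(W), 1(W), all W → L
n=9: reaches L-position 8 → W
n=10: only reaches 9(W), 6(W), 5(W), 3(W), all W → L
n=11: reaches L-position 10 → W
n=12: reaches L-position 8 → W
n=13: reaches L-position 8 → W
n=14: reaches L-position 10 → W
n=15: reaches L-position 10 → W
n=16: only reaches 15(W), 12(W), 11(W), 9(W), all W → L
n=17: reaches L-position 16 → W
n=18: only reaches 17(W), 14(W), 13(W), 11(W), all W → L
n=19: reaches L-position 18 → W
n=20: reaches L-position 16 → W
n=21: reaches L-position 16 → W
From 21, the L positions reachable in one move are: 16.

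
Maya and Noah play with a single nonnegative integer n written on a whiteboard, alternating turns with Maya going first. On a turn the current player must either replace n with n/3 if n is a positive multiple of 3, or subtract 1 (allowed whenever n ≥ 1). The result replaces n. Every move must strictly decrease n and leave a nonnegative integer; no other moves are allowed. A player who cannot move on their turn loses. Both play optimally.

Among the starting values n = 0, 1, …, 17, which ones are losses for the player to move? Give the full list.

0, 2, 4, 7, 9, 11, 13, 15, 17

Build the W/L table. Terminal = L. A non-terminal position is W if it has a move to some L; otherwise it is L.
n=0: no move → L
n=1: reaches L-position 0 → W
n=2: only reaches 1(W), which is W → L
n=3: reaches L-position 2 → W
n=4: only reaches 3(W), which is W → L
n=5: reaches L-position 4 → W
n=6: reaches L-position 2 → W
n=7: only reaches 6(W), which is W → L
n=8: reaches L-position 7 → W
n=9: only reaches 3(W), 8(W), all W → L
n=10: reaches L-position 9 → W
n=11: only reaches 10(W), which is W → L
n=12: reaches L-position 4 → W
n=13: only reaches 12(W), which is W → L
n=14: reaches L-position 13 → W
n=15: only reaches 5(W), 14(W), all W → L
n=16: reaches L-position 15 → W
n=17: only reaches 16(W), which is W → L
Reading off the rows marked L gives the requested list; there are 9 such values of n.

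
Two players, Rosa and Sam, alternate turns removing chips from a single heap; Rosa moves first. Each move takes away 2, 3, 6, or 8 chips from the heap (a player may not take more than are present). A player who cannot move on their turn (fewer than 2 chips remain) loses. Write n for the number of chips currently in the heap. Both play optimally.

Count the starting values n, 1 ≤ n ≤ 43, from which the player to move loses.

Work bottom-up. With no move the player to move loses. Otherwise the position is W if at least one move leads to an L position for the opponent, and L if every move leads to a W.
n=0: no move → L
n=1: no move → L
n=2: reaches L-position 0 → W
n=3: reaches L-position 1 → W
n=4: reaches L-position 1 → W
n=5: only reaches 3(W), 2(W), all W → L
n=6: reaches L-position 0 → W
n=7: reaches L-position 5 → W
n=8: reaches L-position 5 → W
n=9: reaches L-position 1 → W
n=10: only reaches 8(W), 7(W), 4(W), 2(W), all W → L
n=11: reaches L-position 5 → W
n=12: reaches L-position 10 → W
n=13: reaches L-position 10 → W
n=14: only reaches 12(W), 11(W), 8(W), 6(W), all W → L
n=15: only reaches 13(W), 12(W), 9(W), 7(W), all W → L
n=16: reaches L-position 14 → W
n=17: reaches L-position 15 → W
n=18: reaches L-position 15 → W
n=19: only reaches 17(W), 16(W), 13(W), 11(W), all W → L
n=20: reaches L-position 14 → W
n=21: reaches L-position 19 → W
n=22: reaches L-position 19 → W
n=23: reaches L-position 15 → W
n=24: only reaches 22(W), 21(W), 18(W), 16(W), all W → L
n=25: reaches L-position 19 → W
n=26: reaches L-position 24 → W
n=27: reaches L-position 24 → W
n=28: only reaches 26(W), 25(W), 22(W), 20(W), all W → L
n=29: only reaches 27(W), 26(W), 23(W), 21(W), all W → L
n=30: reaches L-position 28 → W
n=31: reaches L-position 29 → W
n=32: reaches L-position 29 → W
n=33: only reaches 31(W), 30(W), 27(W), 25(W), all W → L
n=34: reaches L-position 28 → W
n=35: reaches L-position 33 → W
n=36: reaches L-position 33 → W
n=37: reaches L-position 29 → W
n=38: only reaches 36(W), 35(W), 32(W), 30(W), all W → L
n=39: reaches L-position 33 → W
n=40: reaches L-position 38 → W
n=41: reaches L-position 38 → W
n=42: only reaches 40(W), 39(W), 36(W), 34(W), all W → L
n=43: only reaches 41(W), 40(W), 37(W), 35(W), all W → L
L entries with 1 ≤ n ≤ 43 (n=0 is outside the asked range and is not counted): n = 1, 5, 10, 14, 15, 19, 24, 28, 29, 33, 38, 42, 43; that makes 13.

13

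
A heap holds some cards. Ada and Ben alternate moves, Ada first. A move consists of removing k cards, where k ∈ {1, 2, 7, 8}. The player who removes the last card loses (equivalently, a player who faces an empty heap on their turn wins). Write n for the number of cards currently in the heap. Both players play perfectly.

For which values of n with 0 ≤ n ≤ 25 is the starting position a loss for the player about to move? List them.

1, 4, 7, 10, 13, 16, 19, 22, 25

Compute win/loss labels from the base case upward. A position with no move is W. Any other position is W if it can reach an L in one move, else L.
n=0: no move; the opponent has just taken the last card and therefore loses → W
n=1: only reaches 0(W), which is W → L
n=2: reaches L-position 1 → W
n=3: reaches L-position 1 → W
n=4: only reaches 3(W), 2(W), all W → L
n=5: reaches L-position 4 → W
n=6: reaches L-position 4 → W
n=7: only reaches 6(W), 5(W), 0(W), all W → L
n=8: reaches L-position 7 → W
n=9: reaches L-position 7 → W
n=10: only reaches 9(W), 8(W), 3(W), 2(W), all W → L
n=11: reaches L-position 10 → W
n=12: reaches L-position 10 → W
n=13: only reaches 12(W), 11(W), 6(W), 5(W), all W → L
n=14: reaches L-position 13 → W
n=15: reaches L-position 13 → W
n=16: only reaches 15(W), 14(W), 9(W), 8(W), all W → L
n=17: reaches L-position 16 → W
n=18: reaches L-position 16 → W
n=19: only reaches 18(W), 17(W), 12(W), 11(W), all W → L
n=20: reaches L-position 19 → W
n=21: reaches L-position 19 → W
n=22: only reaches 21(W), 20(W), 15(W), 14(W), all W → L
n=23: reaches L-position 22 → W
n=24: reaches L-position 22 → W
n=25: only reaches 24(W), 23(W), 18(W), 17(W), all W → L
Reading off the rows marked L gives the requested list; there are 9 such values of n.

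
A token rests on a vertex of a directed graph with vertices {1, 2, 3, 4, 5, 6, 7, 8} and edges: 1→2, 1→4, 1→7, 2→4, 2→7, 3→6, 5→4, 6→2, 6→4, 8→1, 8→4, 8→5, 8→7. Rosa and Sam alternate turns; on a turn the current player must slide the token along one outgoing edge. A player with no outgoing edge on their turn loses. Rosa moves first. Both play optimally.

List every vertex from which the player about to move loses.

Label each position W (a win for the player to move) or L (a loss). A position with no legal move is L; any other position is W exactly when some move reaches an L, and L when every move reaches a W.
Every edge goes from a vertex to one that appears earlier in the order 7, 4, 2, 1, 6, 5, 8, 3, so processing vertices in that order labels each vertex after all of its successors.
7: no outgoing edge → L
4: no outgoing edge → L
2: →4(L), so W
1: →4(L), so W
6: →4(L), so W
5: →4(L), so W
8: →4(L), so W
3: →6(W) only, which is W, so L
Reading off the rows marked L gives the requested list; there are 3 such vertices.

3, 4, 7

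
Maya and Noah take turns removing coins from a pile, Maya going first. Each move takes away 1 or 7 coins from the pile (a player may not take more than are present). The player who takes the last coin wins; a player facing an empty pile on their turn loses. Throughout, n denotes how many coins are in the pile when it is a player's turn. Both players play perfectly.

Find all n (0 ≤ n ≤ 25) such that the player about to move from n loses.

0, 2, 4, 6, 8, 10, 12, 14, 16, 18, 20, 22, 24

Use the standard recursion: the mover loses at a terminal position; elsewhere, the mover wins exactly when some move hands the opponent an L position.
n=0: no move → L
n=1: reaches L-position 0 → W
n=2: only reaches 1(W), which is W → L
n=3: reaches L-position 2 → W
n=4: only reaches 3(W), which is W → L
n=5: reaches L-position 4 → W
n=6: only reaches 5(W), which is W → L
n=7: reaches L-position 6 → W
n=8: only reaches 7(W), 1(W), all W → L
n=9: reaches L-position 8 → W
n=10: only reaches 9(W), 3(W), all W → L
n=11: reaches L-position 10 → W
n=12: only reaches 11(W), 5(W), all W → L
n=13: reaches L-position 12 → W
n=14: only reaches 13(W), 7(W), all W → L
n=15: reaches L-position 14 → W
n=16: only reaches 15(W), 9(W), all W → L
n=17: reaches L-position 16 → W
n=18: only reaches 17(W), 11(W), all W → L
n=19: reaches L-position 18 → W
n=20: only reaches 19(W), 13(W), all W → L
n=21: reaches L-position 20 → W
n=22: only reaches 21(W), 15(W), all W → L
n=23: reaches L-position 22 → W
n=24: only reaches 23(W), 17(W), all W → L
n=25: reaches L-position 24 → W
Reading off the rows marked L gives the requested list; there are 13 such values of n.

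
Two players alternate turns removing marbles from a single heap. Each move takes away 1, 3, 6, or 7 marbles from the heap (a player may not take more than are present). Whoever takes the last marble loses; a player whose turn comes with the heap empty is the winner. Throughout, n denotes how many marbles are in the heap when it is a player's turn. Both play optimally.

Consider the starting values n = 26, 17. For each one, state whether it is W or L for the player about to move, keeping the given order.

Compute win/loss labels from the base case upward. A position with no move is W. Any other position is W if it can reach an L in one move, else L.
n=0: no move; the opponent has just taken the last marble and therefore loses → W
n=1: only reaches 0(W), which is W → L
n=2: reaches L-position 1 → W
n=3: only reaches 2(W), 0(W), all W → L
n=4: reaches L-position 3 → W
n=5: only reaches 4(W), 2(W), all W → L
n=6: reaches L-position 5 → W
n=7: reaches L-position 1 → W
n=8: reaches L-position 5 → W
n=9: reaches L-position 3 → W
n=10: reaches L-position 3 → W
n=11: reaches L-position 5 → W
n=12: reaches L-position 5 → W
n=13: only reaches 12(W), 10(W), 7(W), 6(W), all W → L
n=14: reaches L-position 13 → W
n=15: only reaches 14(W), 12(W), 9(W), 8(W), all W → L
n=16: reaches L-position 15 → W
n=17: only reaches 16(W), 14(W), 11(W), 10(W), all W → L
n=18: reaches L-position 17 → W
n=19: reaches L-position 13 → W
n=20: reaches L-position 17 → W
n=21: reaches L-position 15 → W
n=22: reaches L-position 15 → W
n=23: reaches L-position 17 → W
n=24: reaches L-position 17 → W
n=25: only reaches 24(W), 22(W), 19(W), 18(W), all W → L
n=26: reaches L-position 25 → W

26: W, 17: L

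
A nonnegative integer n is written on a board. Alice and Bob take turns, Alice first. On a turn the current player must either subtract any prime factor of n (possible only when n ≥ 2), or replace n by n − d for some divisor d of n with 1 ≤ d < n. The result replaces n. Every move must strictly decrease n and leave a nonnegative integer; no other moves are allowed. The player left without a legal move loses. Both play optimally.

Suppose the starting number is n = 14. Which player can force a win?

Classify positions by backward induction: terminal positions (no move available) are L. From any other position, the mover wins iff some move reaches an L.
n=0: no move → L
n=1: no move → L
n=2: →0(L), so W
n=3: →0(L), so W
n=4: →2(W), 3(W) — all W, so L
n=5: →0(L), so W
n=6: →4(L), so W
n=7: →0(L), so W
n=8: →4(L), so W
n=9: →6(W), 8(W) — all W, so L
n=10: →9(L), so W
n=11: →0(L), so W
n=12: →9(L), so W
n=13: →0(L), so W
n=14: →7(W), 12(W), 13(W) — all W, so L
Every move from 14 reaches a W position, so the mover loses.

Bob wins.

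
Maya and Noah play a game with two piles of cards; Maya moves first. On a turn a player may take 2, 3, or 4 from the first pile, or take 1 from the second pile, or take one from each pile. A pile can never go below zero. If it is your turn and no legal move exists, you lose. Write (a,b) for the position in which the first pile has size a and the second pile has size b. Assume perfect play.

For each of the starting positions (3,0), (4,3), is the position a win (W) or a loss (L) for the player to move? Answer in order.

Work bottom-up. With no move the player to move loses. Otherwise the position is W if at least one move leads to an L position for the opponent, and L if every move leads to a W.
No move ever increases a pile, so every position that can arise here has a ≤ 4 and b ≤ 3; it is enough to label the cells with 0 ≤ a ≤ 4 and 0 ≤ b ≤ 3.
Every move lowers a or b (never raises either), so fill the grid row by row in increasing a, and left to right within a row: each cell's successors are then already labelled.
      b=0  b=1  b=2  b=3
a=0:    L    W    L    W
a=1:    L    W    L    W
a=2:    W    W    W    W
a=3:    W    L    W    L
a=4:    W    L    W    L
Cells with no legal move (terminal, hence L): (0,0), (1,0).
The remaining L cells, each justified by listing all of its moves:
(0,2): only reaches (0,1)(W), which is W → L
(1,2): only reaches (1,1)(W), (0,1)(W), all W → L
(3,1): only reaches (1,1)(W), (0,1)(W), (3,0)(W), (2,0)(W), all W → L
(3,3): only reaches (1,3)(W), (0,3)(W), (3,2)(W), (2,2)(W), all W → L
(4,1): only reaches (2,1)(W), (1,1)(W), (0,1)(W), (4,0)(W), (3,0)(W), all W → L
(4,3): only reaches (2,3)(W), (1,3)(W), (0,3)(W), (4,2)(W), (3,2)(W), all W → L
Every other cell has at least one move into one of the L cells above, so it is W.
(3,0): the move to (1,0) reaches an L cell, so W
(4,3): one of the L cells justified above, so L

(3,0): W, (4,3): L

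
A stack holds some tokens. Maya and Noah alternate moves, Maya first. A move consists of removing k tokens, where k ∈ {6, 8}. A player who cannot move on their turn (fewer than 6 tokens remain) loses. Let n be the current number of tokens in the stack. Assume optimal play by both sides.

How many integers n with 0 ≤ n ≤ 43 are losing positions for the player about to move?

20

Work bottom-up. With no move the player to move loses. Otherwise the position is W if at least one move leads to an L position for the opponent, and L if every move leads to a W.
n=0: no move → L
n=1: no move → L
n=2: no move → L
n=3: no move → L
n=4: no move → L
n=5: no move → L
n=6: →0(L), so W
n=7: →1(L), so W
n=8: →2(L), so W
n=9: →3(L), so W
n=10: →4(L), so W
n=11: →5(L), so W
n=12: →4(L), so W
n=13: →5(L), so W
n=14: →8(W), 6(W) — all W, so L
n=15: →9(W), 7(W) — all W, so L
n=16: →10(W), 8(W) — all W, so L
n=17: →11(W), 9(W) — all W, so L
n=18: →12(W), 10(W) — all W, so L
n=19: →13(W), 11(W) — all W, so L
n=20: →14(L), so W
n=21: →15(L), so W
n=22: →16(L), so W
n=23: →17(L), so W
n=24: →18(L), so W
n=25: →19(L), so W
n=26: →18(L), so W
n=27: →19(L), so W
n=28: →22(W), 20(W) — all W, so L
n=29: →23(W), 21(W) — all W, so L
n=30: →24(W), 22(W) — all W, so L
n=31: →25(W), 23(W) — all W, so L
n=32: →26(W), 24(W) — all W, so L
n=33: →27(W), 25(W) — all W, so L
n=34: →28(L), so W
n=35: →29(L), so W
n=36: →30(L), so W
n=37: →31(L), so W
n=38: →32(L), so W
n=39: →33(L), so W
n=40: →32(L), so W
n=41: →33(L), so W
n=42: →36(W), 34(W) — all W, so L
n=43: →37(W), 35(W) — all W, so L
L entries with 0 ≤ n ≤ 43: n = 0, 1, 2, 3, 4, 5, 14, 15, 16, 17, 18, 19, 28, 29, 30, 31, 32, 33, 42, 43; that makes 20.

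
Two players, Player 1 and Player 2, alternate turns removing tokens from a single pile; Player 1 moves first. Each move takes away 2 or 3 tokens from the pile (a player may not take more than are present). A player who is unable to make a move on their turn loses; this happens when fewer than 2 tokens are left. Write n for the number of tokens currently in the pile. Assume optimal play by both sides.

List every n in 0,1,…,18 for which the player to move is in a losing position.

0, 1, 5, 6, 10, 11, 15, 16

Build the W/L table. Terminal = L. A non-terminal position is W if it has a move to some L; otherwise it is L.
n=0: no move → L
n=1: no move → L
n=2: can move to 0, which is L ⇒ W
n=3: can move to 1, which is L ⇒ W
n=4: can move to 1, which is L ⇒ W
n=5: moves to 3(W), 2(W); every one is W ⇒ L
n=6: moves to 4(W), 3(W); every one is W ⇒ L
n=7: can move to 5, which is L ⇒ W
n=8: can move to 6, which is L ⇒ W
n=9: can move to 6, which is L ⇒ W
n=10: moves to 8(W), 7(W); every one is W ⇒ L
n=11: moves to 9(W), 8(W); every one is W ⇒ L
n=12: can move to 10, which is L ⇒ W
n=13: can move to 11, which is L ⇒ W
n=14: can move to 11, which is L ⇒ W
n=15: moves to 13(W), 12(W); every one is W ⇒ L
n=16: moves to 14(W), 13(W); every one is W ⇒ L
n=17: can move to 15, which is L ⇒ W
n=18: can move to 16, which is L ⇒ W
The losing starting values of n are exactly the entries labelled L in this table (8 of them).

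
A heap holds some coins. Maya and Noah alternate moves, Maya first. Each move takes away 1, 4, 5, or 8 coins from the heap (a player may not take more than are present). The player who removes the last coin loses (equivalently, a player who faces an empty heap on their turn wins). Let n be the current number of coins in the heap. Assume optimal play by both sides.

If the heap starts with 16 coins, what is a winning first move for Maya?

Classify positions by backward induction: terminal positions (no move available) are W. From any other position, the mover wins iff some move reaches an L.
n=0: no move; the opponent has just taken the last coin and therefore loses → W
n=1: only reaches 0(W), which is W → L
n=2: reaches L-position 1 → W
n=3: only reaches 2(W), which is W → L
n=4: reaches L-position 3 → W
n=5: reaches L-position 1 → W
n=6: reaches L-position 1 → W
n=7: reaches L-position 3 → W
n=8: reaches L-position 3 → W
n=9: reaches L-position 1 → W
n=10: only reaches 9(W), 6(W), 5(W), 2(W), all W → L
n=11: reaches L-position 10 → W
n=12: only reaches 11(W), 8(W), 7(W), 4(W), all W → L
n=13: reaches L-position 12 → W
n=14: reaches L-position 10 → W
n=15: reaches L-position 10 → W
n=16: reaches L-position 12 → W
From 16, the L positions reachable in one move are: 12.

Remove 4, leaving 12.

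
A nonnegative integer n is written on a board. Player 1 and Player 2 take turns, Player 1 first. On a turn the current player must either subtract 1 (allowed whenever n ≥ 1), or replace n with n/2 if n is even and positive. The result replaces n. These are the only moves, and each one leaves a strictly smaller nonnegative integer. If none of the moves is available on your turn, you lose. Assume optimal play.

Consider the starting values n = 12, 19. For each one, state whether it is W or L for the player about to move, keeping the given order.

Build the W/L table. Terminal = L. A non-terminal position is W if it has a move to some L; otherwise it is L.
n=0: no move → L
n=1: can move to 0, which is L ⇒ W
n=2: the only move is to 1(W), a W ⇒ L
n=3: can move to 2, which is L ⇒ W
n=4: can move to 2, which is L ⇒ W
n=5: the only move is to 4(W), a W ⇒ L
n=6: can move to 5, which is L ⇒ W
n=7: the only move is to 6(W), a W ⇒ L
n=8: can move to 7, which is L ⇒ W
n=9: the only move is to 8(W), a W ⇒ L
n=10: can move to 5, which is L ⇒ W
n=11: the only move is to 10(W), a W ⇒ L
n=12: can move to 11, which is L ⇒ W
n=13: the only move is to 12(W), a W ⇒ L
n=14: can move to 7, which is L ⇒ W
n=15: the only move is to 14(W), a W ⇒ L
n=16: can move to 15, which is L ⇒ W
n=17: the only move is to 16(W), a W ⇒ L
n=18: can move to 9, which is L ⇒ W
n=19: the only move is to 18(W), a W ⇒ L

12: W, 19: L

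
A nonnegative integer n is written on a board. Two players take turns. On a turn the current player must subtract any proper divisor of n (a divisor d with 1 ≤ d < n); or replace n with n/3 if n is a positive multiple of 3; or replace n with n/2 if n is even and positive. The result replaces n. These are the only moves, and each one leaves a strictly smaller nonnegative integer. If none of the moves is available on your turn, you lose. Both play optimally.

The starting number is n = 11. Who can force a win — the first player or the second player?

Classify positions by backward induction: terminal positions (no move available) are L. From any other position, the mover wins iff some move reaches an L.
n=0: no move → L
n=1: no move → L
n=2: →1(L), so W
n=3: →1(L), so W
n=4: →2(W), 3(W) — all W, so L
n=5: →4(L), so W
n=6: →4(L), so W
n=7: →6(W) only, which is W, so L
n=8: →4(L), so W
n=9: →3(W), 6(W), 8(W) — all W, so L
n=10: →9(L), so W
n=11: →10(W) only, which is W, so L
Every move from 11 reaches a W position, so the mover loses.

The second player wins.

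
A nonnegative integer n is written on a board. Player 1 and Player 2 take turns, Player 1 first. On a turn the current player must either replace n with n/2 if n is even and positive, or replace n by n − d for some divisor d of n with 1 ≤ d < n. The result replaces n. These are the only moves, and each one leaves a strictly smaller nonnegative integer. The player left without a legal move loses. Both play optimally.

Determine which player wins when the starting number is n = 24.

Player 1 wins.

Compute win/loss labels from the base case upward. A position with no move is L. Any other position is W if it can reach an L in one move, else L.
n=0: no move → L
n=1: no move → L
n=2: reaches L-position 1 → W
n=3: only reaches 2(W), which is W → L
n=4: reaches L-position 3 → W
n=5: only reaches 4(W), which is W → L
n=6: reaches L-position 3 → W
n=7: only reaches 6(W), which is W → L
n=8: reaches L-position 7 → W
n=9: only reaches 6(W), 8(W), all W → L
n=10: reaches L-position 5 → W
n=11: only reaches 10(W), which is W → L
n=12: reaches L-position 9 → W
n=13: only reaches 12(W), which is W → L
n=14: reaches L-position 7 → W
n=15: only reaches 10(W), 12(W), 14(W), all W → L
n=16: reaches L-position 15 → W
n=17: only reaches 16(W), which is W → L
n=18: reaches L-position 9 → W
n=19: only reaches 18(W), which is W → L
n=20: reaches L-position 15 → W
n=21: only reaches 14(W), 18(W), 20(W), all W → L
n=22: reaches L-position 11 → W
n=23: only reaches 22(W), which is W → L
n=24: reaches L-position 21 → W
The starting position 24 is W: Player 1 should move to 21, handing over an L position.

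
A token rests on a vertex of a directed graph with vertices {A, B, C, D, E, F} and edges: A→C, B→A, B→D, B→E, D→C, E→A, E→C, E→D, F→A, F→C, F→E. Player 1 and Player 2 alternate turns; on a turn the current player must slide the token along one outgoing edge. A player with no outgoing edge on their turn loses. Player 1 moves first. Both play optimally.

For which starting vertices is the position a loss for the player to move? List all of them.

B, C

Compute win/loss labels from the base case upward. A position with no move is L. Any other position is W if it can reach an L in one move, else L.
Every edge goes from a vertex to one that appears earlier in the order C, D, A, E, F, B, so processing vertices in that order labels each vertex after all of its successors.
C: no outgoing edge → L
D: →C(L), so W
A: →C(L), so W
E: →C(L), so W
F: →C(L), so W
B: →E(W), A(W), D(W) — all W, so L
The losing starting vertices are exactly the entries labelled L in this table (2 of them).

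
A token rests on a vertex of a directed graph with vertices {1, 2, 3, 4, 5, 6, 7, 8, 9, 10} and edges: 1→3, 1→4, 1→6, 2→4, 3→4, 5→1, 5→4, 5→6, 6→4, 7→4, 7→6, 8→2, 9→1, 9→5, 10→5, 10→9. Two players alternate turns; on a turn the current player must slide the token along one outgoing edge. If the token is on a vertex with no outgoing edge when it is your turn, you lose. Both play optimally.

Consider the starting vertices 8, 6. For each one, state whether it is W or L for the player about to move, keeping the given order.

Build the W/L table. Terminal = L. A non-terminal position is W if it has a move to some L; otherwise it is L.
Every edge goes from a vertex to one that appears earlier in the order 4, 3, 2, 6, 1, 5, 9, 10, 8, 7, so processing vertices in that order labels each vertex after all of its successors.
4: no outgoing edge → L
3: can move to 4, which is L ⇒ W
2: can move to 4, which is L ⇒ W
6: can move to 4, which is L ⇒ W
1: can move to 4, which is L ⇒ W
5: can move to 4, which is L ⇒ W
9: moves to 5(W), 1(W); every one is W ⇒ L
10: can move to 9, which is L ⇒ W
8: the only move is to 2(W), a W ⇒ L
7: can move to 4, which is L ⇒ W

8: L, 6: W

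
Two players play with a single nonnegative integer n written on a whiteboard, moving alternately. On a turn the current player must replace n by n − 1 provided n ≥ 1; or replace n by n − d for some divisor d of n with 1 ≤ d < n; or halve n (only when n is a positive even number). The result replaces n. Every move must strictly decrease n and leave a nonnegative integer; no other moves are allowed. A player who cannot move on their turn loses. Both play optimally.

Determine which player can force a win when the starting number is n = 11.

The second player wins.

Label each position W (a win for the player to move) or L (a loss). A position with no legal move is L; any other position is W exactly when some move reaches an L, and L when every move reaches a W.
n=0: no move → L
n=1: W (go to 0, an L position)
n=2: L (sole option 1(W) is W)
n=3: W (go to 2, an L position)
n=4: W (go to 2, an L position)
n=5: L (sole option 4(W) is W)
n=6: W (go to 5, an L position)
n=7: L (sole option 6(W) is W)
n=8: W (go to 7, an L position)
n=9: L (options 6(W), 8(W) are all W)
n=10: W (go to 5, an L position)
n=11: L (sole option 10(W) is W)
Every move from 11 reaches a W position, so the mover loses.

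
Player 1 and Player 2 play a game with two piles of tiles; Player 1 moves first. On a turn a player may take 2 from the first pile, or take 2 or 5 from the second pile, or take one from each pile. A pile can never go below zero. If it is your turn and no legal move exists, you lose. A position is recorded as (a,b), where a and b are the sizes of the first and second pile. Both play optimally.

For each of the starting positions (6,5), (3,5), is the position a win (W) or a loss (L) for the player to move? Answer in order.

Use the standard recursion: the mover loses at a terminal position; elsewhere, the mover wins exactly when some move hands the opponent an L position.
No move ever increases a pile, so every position that can arise here has a ≤ 6 and b ≤ 5; it is enough to label the cells with 0 ≤ a ≤ 6 and 0 ≤ b ≤ 5.
Every move lowers a or b (never raises either), so fill the grid row by row in increasing a, and left to right within a row: each cell's successors are then already labelled.
      b=0  b=1  b=2  b=3  b=4  b=5
a=0:    L    L    W    W    L    W
a=1:    L    W    W    L    L    W
a=2:    W    W    L    L    W    W
a=3:    W    L    L    W    W    L
a=4:    L    L    W    W    L    W
a=5:    L    W    W    L    L    W
a=6:    W    W    L    L    W    W
Cells with no legal move (terminal, hence L): (0,0), (0,1), (1,0).
The remaining L cells, each justified by listing all of its moves:
(0,4): the only move is to (0,2)(W), a W ⇒ L
(1,3): moves to (1,1)(W), (0,2)(W); every one is W ⇒ L
(1,4): moves to (1,2)(W), (0,3)(W); every one is W ⇒ L
(2,2): moves to (0,2)(W), (2,0)(W), (1,1)(W); every one is W ⇒ L
(2,3): moves to (0,3)(W), (2,1)(W), (1,2)(W); every one is W ⇒ L
(3,1): moves to (1,1)(W), (2,0)(W); every one is W ⇒ L
(3,2): moves to (1,2)(W), (3,0)(W), (2,1)(W); every one is W ⇒ L
(3,5): moves to (1,5)(W), (3,3)(W), (3,0)(W), (2,4)(W); every one is W ⇒ L
(4,0): the only move is to (2,0)(W), a W ⇒ L
(4,1): moves to (2,1)(W), (3,0)(W); every one is W ⇒ L
(4,4): moves to (2,4)(W), (4,2)(W), (3,3)(W); every one is W ⇒ L
(5,0): the only move is to (3,0)(W), a W ⇒ L
(5,3): moves to (3,3)(W), (5,1)(W), (4,2)(W); every one is W ⇒ L
(5,4): moves to (3,4)(W), (5,2)(W), (4,3)(W); every one is W ⇒ L
(6,2): moves to (4,2)(W), (6,0)(W), (5,1)(W); every one is W ⇒ L
(6,3): moves to (4,3)(W), (6,1)(W), (5,2)(W); every one is W ⇒ L
Every other cell has at least one move into one of the L cells above, so it is W.
(6,5): the move to (6,3) reaches an L cell, so W
(3,5): one of the L cells justified above, so L

(6,5): W, (3,5): L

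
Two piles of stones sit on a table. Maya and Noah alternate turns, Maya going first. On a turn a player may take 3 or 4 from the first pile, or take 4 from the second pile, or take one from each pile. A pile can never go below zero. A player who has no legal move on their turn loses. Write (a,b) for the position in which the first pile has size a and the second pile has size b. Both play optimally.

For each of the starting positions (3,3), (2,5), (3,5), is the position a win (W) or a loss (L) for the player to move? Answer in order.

Build the W/L table. Terminal = L. A non-terminal position is W if it has a move to some L; otherwise it is L.
No move ever increases a pile, so every position that can arise here has a ≤ 3 and b ≤ 5; it is enough to label the cells with 0 ≤ a ≤ 3 and 0 ≤ b ≤ 5.
Every move lowers a or b (never raises either), so fill the grid row by row in increasing a, and left to right within a row: each cell's successors are then already labelled.
      b=0  b=1  b=2  b=3  b=4  b=5
a=0:    L    L    L    L    W    W
a=1:    L    W    W    W    W    L
a=2:    L    W    L    L    W    L
a=3:    W    W    W    W    W    L
Cells with no legal move (terminal, hence L): (0,0), (0,1), (0,2), (0,3), (1,0), (2,0).
The remaining L cells, each justified by listing all of its moves:
(1,5): only reaches (1,1)(W), (0,4)(W), all W → L
(2,2): only reaches (1,1)(W), which is W → L
(2,3): only reaches (1,2)(W), which is W → L
(2,5): only reaches (2,1)(W), (1,4)(W), all W → L
(3,5): only reaches (0,5)(W), (3,1)(W), (2,4)(W), all W → L
Every other cell has at least one move into one of the L cells above, so it is W.
(3,3): the move to (0,3) reaches an L cell, so W
(2,5): one of the L cells justified above, so L
(3,5): one of the L cells justified above, so L

(3,3): W, (2,5): L, (3,5): L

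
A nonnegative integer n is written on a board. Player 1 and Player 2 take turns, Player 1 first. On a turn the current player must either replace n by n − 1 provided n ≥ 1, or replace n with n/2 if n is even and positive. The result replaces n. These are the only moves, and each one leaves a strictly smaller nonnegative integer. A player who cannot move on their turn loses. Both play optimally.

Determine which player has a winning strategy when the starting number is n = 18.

Positions with no move are L. A position that does have a move is losing for the player to move precisely when every available move leads to a winning position for the opponent. Fill in the labels:
n=0: no move → L
n=1: can move to 0, which is L ⇒ W
n=2: the only move is to 1(W), a W ⇒ L
n=3: can move to 2, which is L ⇒ W
n=4: can move to 2, which is L ⇒ W
n=5: the only move is to 4(W), a W ⇒ L
n=6: can move to 5, which is L ⇒ W
n=7: the only move is to 6(W), a W ⇒ L
n=8: can move to 7, which is L ⇒ W
n=9: the only move is to 8(W), a W ⇒ L
n=10: can move to 5, which is L ⇒ W
n=11: the only move is to 10(W), a W ⇒ L
n=12: can move to 11, which is L ⇒ W
n=13: the only move is to 12(W), a W ⇒ L
n=14: can move to 7, which is L ⇒ W
n=15: the only move is to 14(W), a W ⇒ L
n=16: can move to 15, which is L ⇒ W
n=17: the only move is to 16(W), a W ⇒ L
n=18: can move to 9, which is L ⇒ W
The starting position 18 is W: Player 1 should move to 9, handing over an L position.

Player 1 wins.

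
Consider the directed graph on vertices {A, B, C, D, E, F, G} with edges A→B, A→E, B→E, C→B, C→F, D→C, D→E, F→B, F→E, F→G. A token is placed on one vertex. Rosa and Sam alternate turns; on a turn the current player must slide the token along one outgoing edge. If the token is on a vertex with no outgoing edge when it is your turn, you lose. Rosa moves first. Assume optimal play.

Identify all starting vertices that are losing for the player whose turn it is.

C, E, G

Compute win/loss labels from the base case upward. A position with no move is L. Any other position is W if it can reach an L in one move, else L.
Every edge goes from a vertex to one that appears earlier in the order G, E, B, A, F, C, D, so processing vertices in that order labels each vertex after all of its successors.
G: no outgoing edge → L
E: no outgoing edge → L
B: can move to E, which is L ⇒ W
A: can move to E, which is L ⇒ W
F: can move to E, which is L ⇒ W
C: moves to F(W), B(W); every one is W ⇒ L
D: can move to C, which is L ⇒ W
The losing starting vertices are exactly the entries labelled L in this table (3 of them).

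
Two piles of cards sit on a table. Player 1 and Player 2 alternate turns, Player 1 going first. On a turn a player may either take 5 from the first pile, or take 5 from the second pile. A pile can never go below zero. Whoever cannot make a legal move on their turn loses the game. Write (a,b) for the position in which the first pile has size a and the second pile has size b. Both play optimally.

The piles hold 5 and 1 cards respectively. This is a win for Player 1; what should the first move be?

Move to (0,1).

Work bottom-up. With no move the player to move loses. Otherwise the position is W if at least one move leads to an L position for the opponent, and L if every move leads to a W.
No move ever increases a pile, so every position that can arise here has a ≤ 5 and b ≤ 1; it is enough to label the cells with 0 ≤ a ≤ 5 and 0 ≤ b ≤ 1.
Every move lowers a or b (never raises either), so fill the grid row by row in increasing a, and left to right within a row: each cell's successors are then already labelled.
      b=0  b=1
a=0:    L    L
a=1:    L    L
a=2:    L    L
a=3:    L    L
a=4:    L    L
a=5:    W    W
Cells with no legal move (terminal, hence L): (0,0), (0,1), (1,0), (1,1), (2,0), (2,1), (3,0), (3,1), (4,0), (4,1).
Every other cell has at least one move into one of the L cells above, so it is W.
From (5,1), the L positions reachable in one move are: (0,1).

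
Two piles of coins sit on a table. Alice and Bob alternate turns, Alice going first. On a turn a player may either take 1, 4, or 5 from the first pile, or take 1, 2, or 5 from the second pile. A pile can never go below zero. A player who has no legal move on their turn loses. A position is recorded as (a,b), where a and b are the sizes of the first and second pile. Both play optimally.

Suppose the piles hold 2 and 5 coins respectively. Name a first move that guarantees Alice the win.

Move to (2,3).

Classify positions by backward induction: terminal positions (no move available) are L. From any other position, the mover wins iff some move reaches an L.
No move ever increases a pile, so every position that can arise here has a ≤ 2 and b ≤ 5; it is enough to label the cells with 0 ≤ a ≤ 2 and 0 ≤ b ≤ 5.
Every move lowers a or b (never raises either), so fill the grid row by row in increasing a, and left to right within a row: each cell's successors are then already labelled.
      b=0  b=1  b=2  b=3  b=4  b=5
a=0:    L    W    W    L    W    W
a=1:    W    L    W    W    L    W
a=2:    L    W    W    L    W    W
Cells with no legal move (terminal, hence L): (0,0).
The remaining L cells, each justified by listing all of its moves:
(0,3): only reaches (0,2)(W), (0,1)(W), all W → L
(1,1): only reaches (0,1)(W), (1,0)(W), all W → L
(1,4): only reaches (0,4)(W), (1,3)(W), (1,2)(W), all W → L
(2,0): only reaches (1,0)(W), which is W → L
(2,3): only reaches (1,3)(W), (2,2)(W), (2,1)(W), all W → L
Every other cell has at least one move into one of the L cells above, so it is W.
From (2,5), the L positions reachable in one move are: (2,3), (2,0). Any move reaching one of these is winning.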